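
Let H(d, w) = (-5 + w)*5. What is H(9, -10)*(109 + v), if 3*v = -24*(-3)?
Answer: -9975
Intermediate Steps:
H(d, w) = -25 + 5*w
v = 24 (v = (-24*(-3))/3 = (1/3)*72 = 24)
H(9, -10)*(109 + v) = (-25 + 5*(-10))*(109 + 24) = (-25 - 50)*133 = -75*133 = -9975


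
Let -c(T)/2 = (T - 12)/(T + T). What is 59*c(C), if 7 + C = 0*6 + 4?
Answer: -295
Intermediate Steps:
C = -3 (C = -7 + (0*6 + 4) = -7 + (0 + 4) = -7 + 4 = -3)
c(T) = -(-12 + T)/T (c(T) = -2*(T - 12)/(T + T) = -2*(-12 + T)/(2*T) = -2*(-12 + T)*1/(2*T) = -(-12 + T)/T)
59*c(C) = 59*((12 - 1*(-3))/(-3)) = 59*(-(12 + 3)/3) = 59*(-⅓*15) = 59*(-5) = -295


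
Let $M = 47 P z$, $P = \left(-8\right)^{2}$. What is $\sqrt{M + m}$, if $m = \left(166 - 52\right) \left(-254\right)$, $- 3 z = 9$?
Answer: $6 i \sqrt{1055} \approx 194.88 i$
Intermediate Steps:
$z = -3$ ($z = \left(- \frac{1}{3}\right) 9 = -3$)
$P = 64$
$M = -9024$ ($M = 47 \cdot 64 \left(-3\right) = 3008 \left(-3\right) = -9024$)
$m = -28956$ ($m = 114 \left(-254\right) = -28956$)
$\sqrt{M + m} = \sqrt{-9024 - 28956} = \sqrt{-37980} = 6 i \sqrt{1055}$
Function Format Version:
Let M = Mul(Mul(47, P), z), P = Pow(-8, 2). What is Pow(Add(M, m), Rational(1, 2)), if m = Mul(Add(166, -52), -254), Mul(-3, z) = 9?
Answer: Mul(6, I, Pow(1055, Rational(1, 2))) ≈ Mul(194.88, I)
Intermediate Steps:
z = -3 (z = Mul(Rational(-1, 3), 9) = -3)
P = 64
M = -9024 (M = Mul(Mul(47, 64), -3) = Mul(3008, -3) = -9024)
m = -28956 (m = Mul(114, -254) = -28956)
Pow(Add(M, m), Rational(1, 2)) = Pow(Add(-9024, -28956), Rational(1, 2)) = Pow(-37980, Rational(1, 2)) = Mul(6, I, Pow(1055, Rational(1, 2)))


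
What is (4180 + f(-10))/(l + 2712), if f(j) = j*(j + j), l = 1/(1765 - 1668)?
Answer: 84972/52613 ≈ 1.6150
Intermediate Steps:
l = 1/97 ≈ 0.010309
f(j) = 2*j² (f(j) = j*(2*j) = 2*j²)
(4180 + f(-10))/(l + 2712) = (4180 + 2*(-10)²)/(1/97 + 2712) = (4180 + 2*100)/(263065/97) = (4180 + 200)*(97/263065) = 4380*(97/263065) = 84972/52613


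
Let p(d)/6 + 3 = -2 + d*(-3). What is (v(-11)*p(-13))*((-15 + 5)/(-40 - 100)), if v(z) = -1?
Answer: -102/7 ≈ -14.571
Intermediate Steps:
p(d) = -30 - 18*d (p(d) = -18 + 6*(-2 + d*(-3)) = -18 + 6*(-2 - 3*d) = -18 + (-12 - 18*d) = -30 - 18*d)
(v(-11)*p(-13))*((-15 + 5)/(-40 - 100)) = (-(-30 - 18*(-13)))*((-15 + 5)/(-40 - 100)) = (-(-30 + 234))*(-10/(-140)) = (-1*204)*(-10*(-1/140)) = -204*1/14 = -102/7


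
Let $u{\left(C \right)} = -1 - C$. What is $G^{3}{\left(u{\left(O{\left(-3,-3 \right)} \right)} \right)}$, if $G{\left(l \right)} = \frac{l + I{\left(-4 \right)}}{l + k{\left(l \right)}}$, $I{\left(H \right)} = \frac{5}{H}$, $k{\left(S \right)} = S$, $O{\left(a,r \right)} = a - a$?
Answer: $\frac{729}{512} \approx 1.4238$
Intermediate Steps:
$O{\left(a,r \right)} = 0$
$G{\left(l \right)} = \frac{- \frac{5}{4} + l}{2 l}$ ($G{\left(l \right)} = \frac{l + \frac{5}{-4}}{l + l} = \frac{l + 5 \left(- \frac{1}{4}\right)}{2 l} = \left(l - \frac{5}{4}\right) \frac{1}{2 l} = \left(- \frac{5}{4} + l\right) \frac{1}{2 l} = \frac{- \frac{5}{4} + l}{2 l}$)
$G^{3}{\left(u{\left(O{\left(-3,-3 \right)} \right)} \right)} = \left(\frac{-5 + 4 \left(-1 - 0\right)}{8 \left(-1 - 0\right)}\right)^{3} = \left(\frac{-5 + 4 \left(-1 + 0\right)}{8 \left(-1 + 0\right)}\right)^{3} = \left(\frac{-5 + 4 \left(-1\right)}{8 \left(-1\right)}\right)^{3} = \left(\frac{1}{8} \left(-1\right) \left(-5 - 4\right)\right)^{3} = \left(\frac{1}{8} \left(-1\right) \left(-9\right)\right)^{3} = \left(\frac{9}{8}\right)^{3} = \frac{729}{512}$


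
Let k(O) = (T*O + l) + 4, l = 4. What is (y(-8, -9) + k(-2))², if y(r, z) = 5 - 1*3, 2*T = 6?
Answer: 16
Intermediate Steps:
T = 3 (T = (½)*6 = 3)
k(O) = 8 + 3*O (k(O) = (3*O + 4) + 4 = (4 + 3*O) + 4 = 8 + 3*O)
y(r, z) = 2 (y(r, z) = 5 - 3 = 2)
(y(-8, -9) + k(-2))² = (2 + (8 + 3*(-2)))² = (2 + (8 - 6))² = (2 + 2)² = 4² = 16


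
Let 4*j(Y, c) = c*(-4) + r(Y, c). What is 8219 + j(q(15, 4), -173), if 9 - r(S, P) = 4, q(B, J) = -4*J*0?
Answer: 33573/4 ≈ 8393.3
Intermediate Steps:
q(B, J) = 0
r(S, P) = 5 (r(S, P) = 9 - 1*4 = 9 - 4 = 5)
j(Y, c) = 5/4 - c (j(Y, c) = (c*(-4) + 5)/4 = (-4*c + 5)/4 = (5 - 4*c)/4 = 5/4 - c)
8219 + j(q(15, 4), -173) = 8219 + (5/4 - 1*(-173)) = 8219 + (5/4 + 173) = 8219 + 697/4 = 33573/4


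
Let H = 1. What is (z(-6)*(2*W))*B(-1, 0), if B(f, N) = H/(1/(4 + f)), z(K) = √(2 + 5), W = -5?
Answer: -30*√7 ≈ -79.373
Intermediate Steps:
z(K) = √7
B(f, N) = 4 + f (B(f, N) = 1/1/(4 + f) = 1*(4 + f) = 4 + f)
(z(-6)*(2*W))*B(-1, 0) = (√7*(2*(-5)))*(4 - 1) = (√7*(-10))*3 = -10*√7*3 = -30*√7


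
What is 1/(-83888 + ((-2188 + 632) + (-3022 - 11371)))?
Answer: -1/99837 ≈ -1.0016e-5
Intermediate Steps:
1/(-83888 + ((-2188 + 632) + (-3022 - 11371))) = 1/(-83888 + (-1556 - 14393)) = 1/(-83888 - 15949) = 1/(-99837) = -1/99837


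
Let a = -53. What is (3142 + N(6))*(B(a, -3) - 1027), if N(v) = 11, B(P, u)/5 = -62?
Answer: -4215561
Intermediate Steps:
B(P, u) = -310 (B(P, u) = 5*(-62) = -310)
(3142 + N(6))*(B(a, -3) - 1027) = (3142 + 11)*(-310 - 1027) = 3153*(-1337) = -4215561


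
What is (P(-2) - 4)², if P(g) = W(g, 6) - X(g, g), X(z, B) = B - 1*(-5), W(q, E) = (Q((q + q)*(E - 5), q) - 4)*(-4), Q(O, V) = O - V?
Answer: 289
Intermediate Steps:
W(q, E) = 16 + 4*q - 8*q*(-5 + E) (W(q, E) = (((q + q)*(E - 5) - q) - 4)*(-4) = (((2*q)*(-5 + E) - q) - 4)*(-4) = ((2*q*(-5 + E) - q) - 4)*(-4) = ((-q + 2*q*(-5 + E)) - 4)*(-4) = (-4 - q + 2*q*(-5 + E))*(-4) = 16 + 4*q - 8*q*(-5 + E))
X(z, B) = 5 + B (X(z, B) = B + 5 = 5 + B)
P(g) = 11 - 5*g (P(g) = (16 + 44*g - 8*6*g) - (5 + g) = (16 + 44*g - 48*g) + (-5 - g) = (16 - 4*g) + (-5 - g) = 11 - 5*g)
(P(-2) - 4)² = ((11 - 5*(-2)) - 4)² = ((11 + 10) - 4)² = (21 - 4)² = 17² = 289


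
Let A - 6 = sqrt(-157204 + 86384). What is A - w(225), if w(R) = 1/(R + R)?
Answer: 2699/450 + 2*I*sqrt(17705) ≈ 5.9978 + 266.12*I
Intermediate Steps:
A = 6 + 2*I*sqrt(17705) (A = 6 + sqrt(-157204 + 86384) = 6 + sqrt(-70820) = 6 + 2*I*sqrt(17705) ≈ 6.0 + 266.12*I)
w(R) = 1/(2*R)
A - w(225) = (6 + 2*I*sqrt(17705)) - 1/(2*225) = (6 + 2*I*sqrt(17705)) - 1*1/450 = (6 + 2*I*sqrt(17705)) - 1/450 = 2699/450 + 2*I*sqrt(17705)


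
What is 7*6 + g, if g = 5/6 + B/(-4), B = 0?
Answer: 257/6 ≈ 42.833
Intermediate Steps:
g = ⅚ (g = 5/6 + 0/(-4) = 5*(⅙) + 0*(-¼) = ⅚ + 0 = ⅚ ≈ 0.83333)
7*6 + g = 7*6 + ⅚ = 42 + ⅚ = 257/6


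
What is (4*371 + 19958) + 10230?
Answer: 31672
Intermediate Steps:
(4*371 + 19958) + 10230 = (1484 + 19958) + 10230 = 21442 + 10230 = 31672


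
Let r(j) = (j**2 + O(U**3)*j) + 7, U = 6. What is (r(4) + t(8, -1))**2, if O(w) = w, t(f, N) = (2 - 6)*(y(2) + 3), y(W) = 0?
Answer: 765625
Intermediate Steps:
t(f, N) = -12 (t(f, N) = (2 - 6)*(0 + 3) = -4*3 = -12)
r(j) = 7 + j**2 + 216*j (r(j) = (j**2 + 6**3*j) + 7 = (j**2 + 216*j) + 7 = 7 + j**2 + 216*j)
(r(4) + t(8, -1))**2 = ((7 + 4**2 + 216*4) - 12)**2 = ((7 + 16 + 864) - 12)**2 = (887 - 12)**2 = 875**2 = 765625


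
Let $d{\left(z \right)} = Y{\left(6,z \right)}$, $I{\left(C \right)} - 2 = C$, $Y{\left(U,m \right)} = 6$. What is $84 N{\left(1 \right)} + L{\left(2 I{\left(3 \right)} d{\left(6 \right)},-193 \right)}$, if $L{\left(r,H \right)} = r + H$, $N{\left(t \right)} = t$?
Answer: $-49$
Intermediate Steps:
$I{\left(C \right)} = 2 + C$
$d{\left(z \right)} = 6$
$L{\left(r,H \right)} = H + r$
$84 N{\left(1 \right)} + L{\left(2 I{\left(3 \right)} d{\left(6 \right)},-193 \right)} = 84 \cdot 1 - \left(193 - 2 \left(2 + 3\right) 6\right) = 84 - \left(193 - 2 \cdot 5 \cdot 6\right) = 84 + \left(-193 + 10 \cdot 6\right) = 84 + \left(-193 + 60\right) = 84 - 133 = -49$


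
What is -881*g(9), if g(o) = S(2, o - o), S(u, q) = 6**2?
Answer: -31716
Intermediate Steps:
S(u, q) = 36
g(o) = 36
-881*g(9) = -881*36 = -31716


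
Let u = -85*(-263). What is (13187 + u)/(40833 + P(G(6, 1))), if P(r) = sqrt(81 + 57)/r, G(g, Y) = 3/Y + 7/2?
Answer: 81755805378/93926475563 - 924092*sqrt(138)/281779426689 ≈ 0.87039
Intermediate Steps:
u = 22355
G(g, Y) = 7/2 + 3/Y (G(g, Y) = 3/Y + 7*(1/2) = 3/Y + 7/2 = 7/2 + 3/Y)
P(r) = sqrt(138)/r
(13187 + u)/(40833 + P(G(6, 1))) = (13187 + 22355)/(40833 + sqrt(138)/(7/2 + 3/1)) = 35542/(40833 + sqrt(138)/(7/2 + 3*1)) = 35542/(40833 + sqrt(138)/(7/2 + 3)) = 35542/(40833 + sqrt(138)/(13/2)) = 35542/(40833 + sqrt(138)*(2/13)) = 35542/(40833 + 2*sqrt(138)/13)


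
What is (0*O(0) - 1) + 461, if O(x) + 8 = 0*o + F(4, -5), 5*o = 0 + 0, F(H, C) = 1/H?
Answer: 460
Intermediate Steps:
o = 0 (o = (0 + 0)/5 = (⅕)*0 = 0)
O(x) = -31/4 (O(x) = -8 + (0*0 + 1/4) = -8 + (0 + ¼) = -8 + ¼ = -31/4)
(0*O(0) - 1) + 461 = (0*(-31/4) - 1) + 461 = (0 - 1) + 461 = -1 + 461 = 460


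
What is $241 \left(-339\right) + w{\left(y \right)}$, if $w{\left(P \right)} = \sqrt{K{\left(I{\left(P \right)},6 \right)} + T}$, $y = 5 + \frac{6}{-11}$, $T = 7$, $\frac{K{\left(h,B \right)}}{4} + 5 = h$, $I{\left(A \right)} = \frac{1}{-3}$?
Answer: $-81699 + \frac{i \sqrt{129}}{3} \approx -81699.0 + 3.7859 i$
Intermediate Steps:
$I{\left(A \right)} = - \frac{1}{3}$
$K{\left(h,B \right)} = -20 + 4 h$
$y = \frac{49}{11}$ ($y = 5 + 6 \left(- \frac{1}{11}\right) = 5 - \frac{6}{11} = \frac{49}{11} \approx 4.4545$)
$w{\left(P \right)} = \frac{i \sqrt{129}}{3}$ ($w{\left(P \right)} = \sqrt{\left(-20 + 4 \left(- \frac{1}{3}\right)\right) + 7} = \sqrt{\left(-20 - \frac{4}{3}\right) + 7} = \sqrt{- \frac{64}{3} + 7} = \sqrt{- \frac{43}{3}} = \frac{i \sqrt{129}}{3}$)
$241 \left(-339\right) + w{\left(y \right)} = 241 \left(-339\right) + \frac{i \sqrt{129}}{3} = -81699 + \frac{i \sqrt{129}}{3}$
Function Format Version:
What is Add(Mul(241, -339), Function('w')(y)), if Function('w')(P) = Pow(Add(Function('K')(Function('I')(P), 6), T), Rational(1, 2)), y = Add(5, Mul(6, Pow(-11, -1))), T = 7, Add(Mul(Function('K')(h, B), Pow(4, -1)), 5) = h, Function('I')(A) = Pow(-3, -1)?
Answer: Add(-81699, Mul(Rational(1, 3), I, Pow(129, Rational(1, 2)))) ≈ Add(-81699., Mul(3.7859, I))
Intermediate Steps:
Function('I')(A) = Rational(-1, 3)
Function('K')(h, B) = Add(-20, Mul(4, h))
y = Rational(49, 11) (y = Add(5, Mul(6, Rational(-1, 11))) = Add(5, Rational(-6, 11)) = Rational(49, 11) ≈ 4.4545)
Function('w')(P) = Mul(Rational(1, 3), I, Pow(129, Rational(1, 2))) (Function('w')(P) = Pow(Add(Add(-20, Mul(4, Rational(-1, 3))), 7), Rational(1, 2)) = Pow(Add(Add(-20, Rational(-4, 3)), 7), Rational(1, 2)) = Pow(Add(Rational(-64, 3), 7), Rational(1, 2)) = Pow(Rational(-43, 3), Rational(1, 2)) = Mul(Rational(1, 3), I, Pow(129, Rational(1, 2))))
Add(Mul(241, -339), Function('w')(y)) = Add(Mul(241, -339), Mul(Rational(1, 3), I, Pow(129, Rational(1, 2)))) = Add(-81699, Mul(Rational(1, 3), I, Pow(129, Rational(1, 2))))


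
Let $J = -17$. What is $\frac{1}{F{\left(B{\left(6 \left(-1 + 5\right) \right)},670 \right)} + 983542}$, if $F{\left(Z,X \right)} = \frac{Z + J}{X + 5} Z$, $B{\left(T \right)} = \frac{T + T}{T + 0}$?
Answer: $\frac{45}{44259388} \approx 1.0167 \cdot 10^{-6}$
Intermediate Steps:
$B{\left(T \right)} = 2$ ($B{\left(T \right)} = \frac{2 T}{T} = 2$)
$F{\left(Z,X \right)} = \frac{Z \left(-17 + Z\right)}{5 + X}$ ($F{\left(Z,X \right)} = \frac{Z - 17}{X + 5} Z = \frac{-17 + Z}{5 + X} Z = \frac{Z \left(-17 + Z\right)}{5 + X}$)
$\frac{1}{F{\left(B{\left(6 \left(-1 + 5\right) \right)},670 \right)} + 983542} = \frac{1}{\frac{2 \left(-17 + 2\right)}{5 + 670} + 983542} = \frac{1}{2 \cdot \frac{1}{675} \left(-15\right) + 983542} = \frac{1}{- \frac{2}{45} + 983542} = \frac{1}{\frac{44259388}{45}} = \frac{45}{44259388}$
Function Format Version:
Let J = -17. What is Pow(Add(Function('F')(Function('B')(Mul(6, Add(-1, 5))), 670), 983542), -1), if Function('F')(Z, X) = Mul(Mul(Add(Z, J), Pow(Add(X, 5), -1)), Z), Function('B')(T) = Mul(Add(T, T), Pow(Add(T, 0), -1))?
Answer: Rational(45, 44259388) ≈ 1.0167e-6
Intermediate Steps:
Function('B')(T) = 2 (Function('B')(T) = Mul(Mul(2, T), Pow(T, -1)) = 2)
Function('F')(Z, X) = Mul(Z, Pow(Add(5, X), -1), Add(-17, Z)) (Function('F')(Z, X) = Mul(Mul(Add(Z, -17), Pow(Add(X, 5), -1)), Z) = Mul(Mul(Add(-17, Z), Pow(Add(5, X), -1)), Z) = Mul(Mul(Pow(Add(5, X), -1), Add(-17, Z)), Z) = Mul(Z, Pow(Add(5, X), -1), Add(-17, Z)))
Pow(Add(Function('F')(Function('B')(Mul(6, Add(-1, 5))), 670), 983542), -1) = Pow(Add(Mul(2, Pow(Add(5, 670), -1), Add(-17, 2)), 983542), -1) = Pow(Add(Mul(2, Pow(675, -1), -15), 983542), -1) = Pow(Add(Mul(2, Rational(1, 675), -15), 983542), -1) = Pow(Add(Rational(-2, 45), 983542), -1) = Pow(Rational(44259388, 45), -1) = Rational(45, 44259388)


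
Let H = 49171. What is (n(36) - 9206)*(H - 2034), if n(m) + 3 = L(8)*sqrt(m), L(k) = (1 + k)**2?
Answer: -411176051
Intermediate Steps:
n(m) = -3 + 81*sqrt(m) (n(m) = -3 + (1 + 8)**2*sqrt(m) = -3 + 9**2*sqrt(m) = -3 + 81*sqrt(m))
(n(36) - 9206)*(H - 2034) = ((-3 + 81*sqrt(36)) - 9206)*(49171 - 2034) = ((-3 + 81*6) - 9206)*47137 = ((-3 + 486) - 9206)*47137 = (483 - 9206)*47137 = -8723*47137 = -411176051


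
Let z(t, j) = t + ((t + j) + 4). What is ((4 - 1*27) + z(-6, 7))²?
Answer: 576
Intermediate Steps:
z(t, j) = 4 + j + 2*t (z(t, j) = t + ((j + t) + 4) = t + (4 + j + t) = 4 + j + 2*t)
((4 - 1*27) + z(-6, 7))² = ((4 - 1*27) + (4 + 7 + 2*(-6)))² = ((4 - 27) + (4 + 7 - 12))² = (-23 - 1)² = (-24)² = 576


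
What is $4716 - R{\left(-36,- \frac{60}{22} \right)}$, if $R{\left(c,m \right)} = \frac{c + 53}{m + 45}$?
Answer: $\frac{2192753}{465} \approx 4715.6$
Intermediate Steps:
$R{\left(c,m \right)} = \frac{53 + c}{45 + m}$
$4716 - R{\left(-36,- \frac{60}{22} \right)} = 4716 - \frac{53 - 36}{45 - \frac{60}{22}} = 4716 - \frac{1}{45 - \frac{30}{11}} \cdot 17 = 4716 - \frac{1}{\frac{465}{11}} \cdot 17 = 4716 - \frac{11}{465} \cdot 17 = 4716 - \frac{187}{465} = \frac{2192753}{465}$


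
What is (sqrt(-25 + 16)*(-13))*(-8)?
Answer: 312*I ≈ 312.0*I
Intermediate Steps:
(sqrt(-25 + 16)*(-13))*(-8) = (sqrt(-9)*(-13))*(-8) = ((3*I)*(-13))*(-8) = -39*I*(-8) = 312*I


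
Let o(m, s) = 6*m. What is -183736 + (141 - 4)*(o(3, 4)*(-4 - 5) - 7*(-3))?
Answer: -203053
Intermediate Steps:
-183736 + (141 - 4)*(o(3, 4)*(-4 - 5) - 7*(-3)) = -183736 + (141 - 4)*((6*3)*(-4 - 5) - 7*(-3)) = -183736 + 137*(18*(-9) + 21) = -183736 + 137*(-162 + 21) = -183736 + 137*(-141) = -183736 - 19317 = -203053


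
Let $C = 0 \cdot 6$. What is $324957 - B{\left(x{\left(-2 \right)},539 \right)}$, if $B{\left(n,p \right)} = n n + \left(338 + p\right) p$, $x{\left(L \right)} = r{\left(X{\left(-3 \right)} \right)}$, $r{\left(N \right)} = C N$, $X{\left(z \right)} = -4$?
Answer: $-147746$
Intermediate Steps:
$C = 0$
$r{\left(N \right)} = 0$ ($r{\left(N \right)} = 0 N = 0$)
$x{\left(L \right)} = 0$
$B{\left(n,p \right)} = n^{2} + p \left(338 + p\right)$
$324957 - B{\left(x{\left(-2 \right)},539 \right)} = 324957 - \left(0^{2} + 539^{2} + 338 \cdot 539\right) = 324957 - \left(0 + 290521 + 182182\right) = 324957 - 472703 = -147746$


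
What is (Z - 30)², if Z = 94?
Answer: 4096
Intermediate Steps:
(Z - 30)² = (94 - 30)² = 64² = 4096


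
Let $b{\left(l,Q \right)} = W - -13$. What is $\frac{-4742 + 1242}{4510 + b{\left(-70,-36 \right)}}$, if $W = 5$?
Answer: $- \frac{875}{1132} \approx -0.77297$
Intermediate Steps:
$b{\left(l,Q \right)} = 18$ ($b{\left(l,Q \right)} = 5 - -13 = 5 + 13 = 18$)
$\frac{-4742 + 1242}{4510 + b{\left(-70,-36 \right)}} = \frac{-4742 + 1242}{4510 + 18} = - \frac{3500}{4528} = \left(-3500\right) \frac{1}{4528} = - \frac{875}{1132}$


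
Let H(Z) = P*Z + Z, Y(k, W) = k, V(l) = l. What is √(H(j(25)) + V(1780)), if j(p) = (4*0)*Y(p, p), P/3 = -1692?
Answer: 2*√445 ≈ 42.190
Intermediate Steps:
P = -5076 (P = 3*(-1692) = -5076)
j(p) = 0 (j(p) = (4*0)*p = 0*p = 0)
H(Z) = -5075*Z (H(Z) = -5076*Z + Z = -5075*Z)
√(H(j(25)) + V(1780)) = √(-5075*0 + 1780) = √(0 + 1780) = √1780 = 2*√445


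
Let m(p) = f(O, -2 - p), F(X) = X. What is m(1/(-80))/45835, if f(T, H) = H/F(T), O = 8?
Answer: -159/29334400 ≈ -5.4203e-6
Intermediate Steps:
f(T, H) = H/T
m(p) = -1/4 - p/8 (m(p) = (-2 - p)/8 = (-2 - p)*(1/8) = -1/4 - p/8)
m(1/(-80))/45835 = (-1/4 - 1/8/(-80))/45835 = (-1/4 - 1/8*(-1/80))*(1/45835) = (-1/4 + 1/640)*(1/45835) = -159/640*1/45835 = -159/29334400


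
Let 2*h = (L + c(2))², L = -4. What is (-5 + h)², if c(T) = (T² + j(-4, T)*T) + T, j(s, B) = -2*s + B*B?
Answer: 110889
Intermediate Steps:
j(s, B) = B² - 2*s (j(s, B) = -2*s + B² = B² - 2*s)
c(T) = T + T² + T*(8 + T²) (c(T) = (T² + (T² - 2*(-4))*T) + T = (T² + (T² + 8)*T) + T = (T² + (8 + T²)*T) + T = (T² + T*(8 + T²)) + T = T + T² + T*(8 + T²))
h = 338 (h = (-4 + 2*(9 + 2 + 2²))²/2 = (-4 + 2*(9 + 2 + 4))²/2 = (-4 + 2*15)²/2 = (-4 + 30)²/2 = (½)*26² = (½)*676 = 338)
(-5 + h)² = (-5 + 338)² = 333² = 110889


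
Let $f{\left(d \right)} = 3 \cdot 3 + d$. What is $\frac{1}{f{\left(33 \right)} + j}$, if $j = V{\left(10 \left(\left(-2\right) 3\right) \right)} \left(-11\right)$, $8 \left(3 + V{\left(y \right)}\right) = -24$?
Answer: $\frac{1}{108} \approx 0.0092593$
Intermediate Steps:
$V{\left(y \right)} = -6$ ($V{\left(y \right)} = -3 + \frac{1}{8} \left(-24\right) = -3 - 3 = -6$)
$f{\left(d \right)} = 9 + d$
$j = 66$ ($j = \left(-6\right) \left(-11\right) = 66$)
$\frac{1}{f{\left(33 \right)} + j} = \frac{1}{\left(9 + 33\right) + 66} = \frac{1}{42 + 66} = \frac{1}{108}$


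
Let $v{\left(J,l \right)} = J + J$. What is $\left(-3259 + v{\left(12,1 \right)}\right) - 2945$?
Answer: $-6180$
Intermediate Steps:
$v{\left(J,l \right)} = 2 J$
$\left(-3259 + v{\left(12,1 \right)}\right) - 2945 = \left(-3259 + 2 \cdot 12\right) - 2945 = \left(-3259 + 24\right) - 2945 = -3235 - 2945 = -6180$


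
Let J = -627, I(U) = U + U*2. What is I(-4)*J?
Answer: 7524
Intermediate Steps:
I(U) = 3*U (I(U) = U + 2*U = 3*U)
I(-4)*J = (3*(-4))*(-627) = -12*(-627) = 7524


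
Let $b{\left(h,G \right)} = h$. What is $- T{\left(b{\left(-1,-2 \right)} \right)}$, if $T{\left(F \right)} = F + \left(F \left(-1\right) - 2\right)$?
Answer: $2$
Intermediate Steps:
$T{\left(F \right)} = -2$ ($T{\left(F \right)} = F - \left(2 + F\right) = -2$)
$- T{\left(b{\left(-1,-2 \right)} \right)} = \left(-1\right) \left(-2\right) = 2$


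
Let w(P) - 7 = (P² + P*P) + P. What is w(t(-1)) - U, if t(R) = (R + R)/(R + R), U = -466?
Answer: 476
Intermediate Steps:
t(R) = 1 (t(R) = (2*R)/((2*R)) = (2*R)*(1/(2*R)) = 1)
w(P) = 7 + P + 2*P² (w(P) = 7 + ((P² + P*P) + P) = 7 + ((P² + P²) + P) = 7 + (2*P² + P) = 7 + (P + 2*P²) = 7 + P + 2*P²)
w(t(-1)) - U = (7 + 1 + 2*1²) - 1*(-466) = (7 + 1 + 2*1) + 466 = (7 + 1 + 2) + 466 = 10 + 466 = 476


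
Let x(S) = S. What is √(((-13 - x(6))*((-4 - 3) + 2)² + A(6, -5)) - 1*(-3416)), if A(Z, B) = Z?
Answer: √2947 ≈ 54.286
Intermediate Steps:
√(((-13 - x(6))*((-4 - 3) + 2)² + A(6, -5)) - 1*(-3416)) = √(((-13 - 1*6)*((-4 - 3) + 2)² + 6) - 1*(-3416)) = √(((-13 - 6)*(-7 + 2)² + 6) + 3416) = √((-19*(-5)² + 6) + 3416) = √((-19*25 + 6) + 3416) = √((-475 + 6) + 3416) = √(-469 + 3416) = √2947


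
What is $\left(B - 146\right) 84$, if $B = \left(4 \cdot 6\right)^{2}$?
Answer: $36120$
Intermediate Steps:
$B = 576$ ($B = 24^{2} = 576$)
$\left(B - 146\right) 84 = \left(576 - 146\right) 84 = 430 \cdot 84 = 36120$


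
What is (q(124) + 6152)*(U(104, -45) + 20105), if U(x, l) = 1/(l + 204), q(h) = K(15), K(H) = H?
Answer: 19714024232/159 ≈ 1.2399e+8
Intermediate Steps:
q(h) = 15
U(x, l) = 1/(204 + l)
(q(124) + 6152)*(U(104, -45) + 20105) = (15 + 6152)*(1/(204 - 45) + 20105) = 6167*(1/159 + 20105) = 6167*(3196696/159) = 19714024232/159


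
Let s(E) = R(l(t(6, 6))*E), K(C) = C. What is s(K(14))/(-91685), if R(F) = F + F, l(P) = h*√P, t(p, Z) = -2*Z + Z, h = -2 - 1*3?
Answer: 28*I*√6/18337 ≈ 0.0037403*I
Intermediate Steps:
h = -5 (h = -2 - 3 = -5)
t(p, Z) = -Z
l(P) = -5*√P
R(F) = 2*F
s(E) = -10*I*E*√6 (s(E) = 2*((-5*I*√6)*E) = 2*(-5*I*E*√6) = -10*I*E*√6)
s(K(14))/(-91685) = -10*I*14*√6/(-91685) = -140*I*√6*(-1/91685) = 28*I*√6/18337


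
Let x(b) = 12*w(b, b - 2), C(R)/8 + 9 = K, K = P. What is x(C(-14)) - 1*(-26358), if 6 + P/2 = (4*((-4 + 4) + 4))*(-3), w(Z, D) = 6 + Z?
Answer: 15198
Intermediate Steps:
P = -108 (P = -12 + 2*((4*((-4 + 4) + 4))*(-3)) = -12 + 2*((4*(0 + 4))*(-3)) = -12 + 2*((4*4)*(-3)) = -12 + 2*(16*(-3)) = -12 + 2*(-48) = -12 - 96 = -108)
K = -108
C(R) = -936 (C(R) = -72 + 8*(-108) = -72 - 864 = -936)
x(b) = 72 + 12*b (x(b) = 12*(6 + b) = 72 + 12*b)
x(C(-14)) - 1*(-26358) = (72 + 12*(-936)) - 1*(-26358) = (72 - 11232) + 26358 = -11160 + 26358 = 15198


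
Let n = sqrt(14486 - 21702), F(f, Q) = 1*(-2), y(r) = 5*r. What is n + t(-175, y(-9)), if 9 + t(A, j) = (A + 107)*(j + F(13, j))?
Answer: 3187 + 4*I*sqrt(451) ≈ 3187.0 + 84.947*I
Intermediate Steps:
F(f, Q) = -2
t(A, j) = -9 + (-2 + j)*(107 + A) (t(A, j) = -9 + (A + 107)*(j - 2) = -9 + (107 + A)*(-2 + j) = -9 + (-2 + j)*(107 + A))
n = 4*I*sqrt(451) (n = sqrt(-7216) = 4*I*sqrt(451) ≈ 84.947*I)
n + t(-175, y(-9)) = 4*I*sqrt(451) + (-223 - 2*(-175) + 107*(5*(-9)) - 875*(-9)) = 4*I*sqrt(451) + (-223 + 350 + 107*(-45) - 175*(-45)) = 4*I*sqrt(451) + (-223 + 350 - 4815 + 7875) = 4*I*sqrt(451) + 3187 = 3187 + 4*I*sqrt(451)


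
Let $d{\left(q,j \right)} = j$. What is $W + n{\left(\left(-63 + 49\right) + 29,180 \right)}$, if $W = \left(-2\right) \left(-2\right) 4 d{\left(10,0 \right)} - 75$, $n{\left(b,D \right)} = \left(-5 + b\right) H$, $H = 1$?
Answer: $-65$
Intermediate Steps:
$n{\left(b,D \right)} = -5 + b$ ($n{\left(b,D \right)} = \left(-5 + b\right) 1 = -5 + b$)
$W = -75$ ($W = \left(-2\right) \left(-2\right) 4 \cdot 0 - 75 = 4 \cdot 4 \cdot 0 - 75 = 16 \cdot 0 - 75 = 0 - 75 = -75$)
$W + n{\left(\left(-63 + 49\right) + 29,180 \right)} = -75 + \left(-5 + \left(\left(-63 + 49\right) + 29\right)\right) = -75 + \left(-5 + \left(-14 + 29\right)\right) = -75 + \left(-5 + 15\right) = -75 + 10 = -65$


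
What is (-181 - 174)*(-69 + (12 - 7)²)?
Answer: 15620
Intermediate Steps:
(-181 - 174)*(-69 + (12 - 7)²) = -355*(-69 + 5²) = -355*(-69 + 25) = -355*(-44) = 15620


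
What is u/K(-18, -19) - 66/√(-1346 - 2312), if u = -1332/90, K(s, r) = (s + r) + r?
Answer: 37/140 + 33*I*√3658/1829 ≈ 0.26429 + 1.0912*I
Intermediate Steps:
K(s, r) = s + 2*r (K(s, r) = (r + s) + r = s + 2*r)
u = -74/5 (u = -1332*1/90 = -74/5 ≈ -14.800)
u/K(-18, -19) - 66/√(-1346 - 2312) = -74/(5*(-18 + 2*(-19))) - 66/√(-1346 - 2312) = -74/(5*(-18 - 38)) - 66*(-I*√3658/3658) = -74/5/(-56) - 66*(-I*√3658/3658) = -74/5*(-1/56) - (-33)*I*√3658/1829 = 37/140 + 33*I*√3658/1829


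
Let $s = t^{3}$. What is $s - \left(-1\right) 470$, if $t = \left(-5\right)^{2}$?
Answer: $16095$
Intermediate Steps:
$t = 25$
$s = 15625$ ($s = 25^{3} = 15625$)
$s - \left(-1\right) 470 = 15625 - \left(-1\right) 470 = 15625 - -470 = 15625 + 470 = 16095$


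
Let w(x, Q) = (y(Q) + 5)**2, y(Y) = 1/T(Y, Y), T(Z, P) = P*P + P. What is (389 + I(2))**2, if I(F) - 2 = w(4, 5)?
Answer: 140400839401/810000 ≈ 1.7333e+5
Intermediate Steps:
T(Z, P) = P + P**2 (T(Z, P) = P**2 + P = P + P**2)
y(Y) = 1/(Y*(1 + Y))
w(x, Q) = (5 + 1/(Q*(1 + Q)))**2 (w(x, Q) = (1/(Q*(1 + Q)) + 5)**2 = (5 + 1/(Q*(1 + Q)))**2)
I(F) = 24601/900 (I(F) = 2 + (5 + 1/(5*(1 + 5)))**2 = 2 + (5 + (1/5)/6)**2 = 2 + (5 + (1/5)*(1/6))**2 = 2 + (5 + 1/30)**2 = 2 + (151/30)**2 = 2 + 22801/900 = 24601/900)
(389 + I(2))**2 = (389 + 24601/900)**2 = (374701/900)**2 = 140400839401/810000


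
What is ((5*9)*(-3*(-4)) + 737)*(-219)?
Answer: -279663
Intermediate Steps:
((5*9)*(-3*(-4)) + 737)*(-219) = (45*12 + 737)*(-219) = (540 + 737)*(-219) = 1277*(-219) = -279663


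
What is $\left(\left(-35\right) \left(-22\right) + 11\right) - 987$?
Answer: $-206$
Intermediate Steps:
$\left(\left(-35\right) \left(-22\right) + 11\right) - 987 = \left(770 + 11\right) - 987 = 781 - 987 = -206$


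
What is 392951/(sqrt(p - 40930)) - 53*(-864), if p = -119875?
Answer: 45792 - 392951*I*sqrt(160805)/160805 ≈ 45792.0 - 979.92*I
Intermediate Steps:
392951/(sqrt(p - 40930)) - 53*(-864) = 392951/(sqrt(-119875 - 40930)) - 53*(-864) = 392951/(sqrt(-160805)) + 45792 = 392951/((I*sqrt(160805))) + 45792 = 392951*(-I*sqrt(160805)/160805) + 45792 = -392951*I*sqrt(160805)/160805 + 45792 = 45792 - 392951*I*sqrt(160805)/160805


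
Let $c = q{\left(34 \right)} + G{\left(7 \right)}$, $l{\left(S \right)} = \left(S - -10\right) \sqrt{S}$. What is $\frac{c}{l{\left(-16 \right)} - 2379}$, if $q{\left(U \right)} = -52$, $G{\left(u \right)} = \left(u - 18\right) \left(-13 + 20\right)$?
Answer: $\frac{34099}{628913} - \frac{344 i}{628913} \approx 0.054219 - 0.00054698 i$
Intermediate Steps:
$G{\left(u \right)} = -126 + 7 u$ ($G{\left(u \right)} = \left(-18 + u\right) 7 = -126 + 7 u$)
$l{\left(S \right)} = \sqrt{S} \left(10 + S\right)$ ($l{\left(S \right)} = \left(S + 10\right) \sqrt{S} = \left(10 + S\right) \sqrt{S} = \sqrt{S} \left(10 + S\right)$)
$c = -129$ ($c = -52 + \left(-126 + 7 \cdot 7\right) = -52 + \left(-126 + 49\right) = -52 - 77 = -129$)
$\frac{c}{l{\left(-16 \right)} - 2379} = - \frac{129}{\sqrt{-16} \left(10 - 16\right) - 2379} = - \frac{129}{4 i \left(-6\right) - 2379} = - \frac{129}{- 24 i - 2379} = - \frac{129}{-2379 - 24 i} = - 129 \frac{-2379 + 24 i}{5660217} = - \frac{43 \left(-2379 + 24 i\right)}{1886739}$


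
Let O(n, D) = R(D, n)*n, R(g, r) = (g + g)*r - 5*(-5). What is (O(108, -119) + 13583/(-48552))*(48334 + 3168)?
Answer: -11997901362073/84 ≈ -1.4283e+11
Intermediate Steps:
R(g, r) = 25 + 2*g*r (R(g, r) = (2*g)*r + 25 = 2*g*r + 25 = 25 + 2*g*r)
O(n, D) = n*(25 + 2*D*n) (O(n, D) = (25 + 2*D*n)*n = n*(25 + 2*D*n))
(O(108, -119) + 13583/(-48552))*(48334 + 3168) = (108*(25 + 2*(-119)*108) + 13583/(-48552))*(48334 + 3168) = (108*(25 - 25704) + 13583*(-1/48552))*51502 = (108*(-25679) - 47/168)*51502 = (-2773332 - 47/168)*51502 = -465919823/168*51502 = -11997901362073/84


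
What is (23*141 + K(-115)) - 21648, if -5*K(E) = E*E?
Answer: -21050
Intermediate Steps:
K(E) = -E²/5 (K(E) = -E*E/5 = -E²/5)
(23*141 + K(-115)) - 21648 = (23*141 - ⅕*(-115)²) - 21648 = (3243 - ⅕*13225) - 21648 = (3243 - 2645) - 21648 = 598 - 21648 = -21050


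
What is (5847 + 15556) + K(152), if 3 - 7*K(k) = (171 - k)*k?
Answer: 146936/7 ≈ 20991.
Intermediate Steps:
K(k) = 3/7 - k*(171 - k)/7 (K(k) = 3/7 - (171 - k)*k/7 = 3/7 - k*(171 - k)/7)
(5847 + 15556) + K(152) = (5847 + 15556) + (3/7 - 171/7*152 + (⅐)*152²) = 21403 + (3/7 - 25992/7 + (⅐)*23104) = 21403 + (3/7 - 25992/7 + 23104/7) = 21403 - 2885/7 = 146936/7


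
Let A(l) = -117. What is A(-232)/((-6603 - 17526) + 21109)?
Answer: 117/3020 ≈ 0.038742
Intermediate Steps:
A(-232)/((-6603 - 17526) + 21109) = -117/((-6603 - 17526) + 21109) = -117/(-24129 + 21109) = -117/(-3020) = -117*(-1/3020) = 117/3020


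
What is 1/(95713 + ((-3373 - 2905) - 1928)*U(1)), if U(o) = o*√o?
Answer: 1/87507 ≈ 1.1428e-5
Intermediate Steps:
U(o) = o^(3/2)
1/(95713 + ((-3373 - 2905) - 1928)*U(1)) = 1/(95713 + ((-3373 - 2905) - 1928)*1^(3/2)) = 1/(95713 + (-6278 - 1928)*1) = 1/(95713 - 8206*1) = 1/(95713 - 8206) = 1/87507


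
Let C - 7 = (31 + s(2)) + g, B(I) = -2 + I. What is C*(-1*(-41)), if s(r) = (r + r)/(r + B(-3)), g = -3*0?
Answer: 4510/3 ≈ 1503.3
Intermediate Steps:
g = 0
s(r) = 2*r/(-5 + r) (s(r) = (r + r)/(r + (-2 - 3)) = (2*r)/(r - 5) = (2*r)/(-5 + r) = 2*r/(-5 + r))
C = 110/3 (C = 7 + ((31 + 2*2/(-5 + 2)) + 0) = 7 + ((31 + 2*2/(-3)) + 0) = 7 + ((31 + 2*2*(-⅓)) + 0) = 7 + ((31 - 4/3) + 0) = 7 + (89/3 + 0) = 7 + 89/3 = 110/3 ≈ 36.667)
C*(-1*(-41)) = 110*(-1*(-41))/3 = (110/3)*41 = 4510/3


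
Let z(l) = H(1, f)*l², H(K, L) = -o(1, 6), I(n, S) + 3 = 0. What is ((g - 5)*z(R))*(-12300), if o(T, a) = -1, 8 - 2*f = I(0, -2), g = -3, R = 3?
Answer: 885600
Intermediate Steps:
I(n, S) = -3 (I(n, S) = -3 + 0 = -3)
f = 11/2 (f = 4 - ½*(-3) = 4 + 3/2 = 11/2 ≈ 5.5000)
H(K, L) = 1 (H(K, L) = -1*(-1) = 1)
z(l) = l² (z(l) = 1*l² = l²)
((g - 5)*z(R))*(-12300) = ((-3 - 5)*3²)*(-12300) = -8*9*(-12300) = -72*(-12300) = 885600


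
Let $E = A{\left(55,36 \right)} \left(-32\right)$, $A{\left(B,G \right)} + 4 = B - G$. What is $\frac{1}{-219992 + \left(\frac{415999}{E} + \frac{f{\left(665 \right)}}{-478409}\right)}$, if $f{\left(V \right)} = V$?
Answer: $- \frac{229636320}{50717171294231} \approx -4.5278 \cdot 10^{-6}$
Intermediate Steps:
$A{\left(B,G \right)} = -4 + B - G$ ($A{\left(B,G \right)} = -4 + \left(B - G\right) = -4 + B - G$)
$E = -480$ ($E = \left(-4 + 55 - 36\right) \left(-32\right) = 15 \left(-32\right) = -480$)
$\frac{1}{-219992 + \left(\frac{415999}{E} + \frac{f{\left(665 \right)}}{-478409}\right)} = \frac{1}{-219992 + \left(\frac{415999}{-480} + \frac{665}{-478409}\right)} = \frac{1}{-219992 + \left(415999 \left(- \frac{1}{480}\right) + 665 \left(- \frac{1}{478409}\right)\right)} = \frac{1}{-219992 - \frac{199017984791}{229636320}} = \frac{1}{- \frac{50717171294231}{229636320}} = - \frac{229636320}{50717171294231}$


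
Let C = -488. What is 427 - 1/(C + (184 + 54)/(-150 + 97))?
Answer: 11145607/26102 ≈ 427.00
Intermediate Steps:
427 - 1/(C + (184 + 54)/(-150 + 97)) = 427 - 1/(-488 + (184 + 54)/(-150 + 97)) = 427 - 1/(-488 + 238/(-53)) = 427 - 1/(-488 + 238*(-1/53)) = 427 - 1/(-488 - 238/53) = 427 - 1/(-26102/53) = 427 - 1*(-53/26102) = 427 + 53/26102 = 11145607/26102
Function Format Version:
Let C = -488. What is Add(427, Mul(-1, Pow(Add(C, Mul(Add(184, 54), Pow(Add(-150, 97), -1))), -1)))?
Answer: Rational(11145607, 26102) ≈ 427.00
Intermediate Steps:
Add(427, Mul(-1, Pow(Add(C, Mul(Add(184, 54), Pow(Add(-150, 97), -1))), -1))) = Add(427, Mul(-1, Pow(Add(-488, Mul(Add(184, 54), Pow(Add(-150, 97), -1))), -1))) = Add(427, Mul(-1, Pow(Add(-488, Mul(238, Pow(-53, -1))), -1))) = Add(427, Mul(-1, Pow(Add(-488, Mul(238, Rational(-1, 53))), -1))) = Add(427, Mul(-1, Pow(Add(-488, Rational(-238, 53)), -1))) = Add(427, Mul(-1, Pow(Rational(-26102, 53), -1))) = Add(427, Mul(-1, Rational(-53, 26102))) = Add(427, Rational(53, 26102)) = Rational(11145607, 26102)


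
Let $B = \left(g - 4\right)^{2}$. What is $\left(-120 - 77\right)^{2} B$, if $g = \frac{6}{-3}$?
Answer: $1397124$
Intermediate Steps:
$g = -2$ ($g = 6 \left(- \frac{1}{3}\right) = -2$)
$B = 36$ ($B = \left(-2 - 4\right)^{2} = \left(-6\right)^{2} = 36$)
$\left(-120 - 77\right)^{2} B = \left(-120 - 77\right)^{2} \cdot 36 = \left(-197\right)^{2} \cdot 36 = 38809 \cdot 36 = 1397124$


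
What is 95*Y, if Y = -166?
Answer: -15770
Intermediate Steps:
95*Y = 95*(-166) = -15770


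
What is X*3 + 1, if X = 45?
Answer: 136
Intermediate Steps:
X*3 + 1 = 45*3 + 1 = 135 + 1 = 136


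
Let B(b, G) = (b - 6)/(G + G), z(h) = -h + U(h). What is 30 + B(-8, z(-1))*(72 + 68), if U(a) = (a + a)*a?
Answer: -890/3 ≈ -296.67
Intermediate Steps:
U(a) = 2*a**2 (U(a) = (2*a)*a = 2*a**2)
z(h) = -h + 2*h**2
B(b, G) = (-6 + b)/(2*G) (B(b, G) = (-6 + b)/((2*G)) = (-6 + b)*(1/(2*G)) = (-6 + b)/(2*G))
30 + B(-8, z(-1))*(72 + 68) = 30 + ((-6 - 8)/(2*((-(-1 + 2*(-1))))))*(72 + 68) = 30 + ((1/2)*(-14)/(-(-1 - 2)))*140 = 30 + ((1/2)*(-14)/(-1*(-3)))*140 = 30 + ((1/2)*(-14)/3)*140 = 30 + ((1/2)*(1/3)*(-14))*140 = 30 - 7/3*140 = 30 - 980/3 = -890/3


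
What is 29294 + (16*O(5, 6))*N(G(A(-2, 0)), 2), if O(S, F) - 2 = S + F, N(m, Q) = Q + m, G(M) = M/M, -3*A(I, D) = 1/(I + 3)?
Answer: 29918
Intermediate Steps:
A(I, D) = -1/(3*(3 + I)) (A(I, D) = -1/(3*(I + 3)) = -1/(3*(3 + I)))
G(M) = 1
O(S, F) = 2 + F + S (O(S, F) = 2 + (S + F) = 2 + (F + S) = 2 + F + S)
29294 + (16*O(5, 6))*N(G(A(-2, 0)), 2) = 29294 + (16*(2 + 6 + 5))*(2 + 1) = 29294 + (16*13)*3 = 29294 + 208*3 = 29294 + 624 = 29918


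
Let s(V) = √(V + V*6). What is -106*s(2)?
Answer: -106*√14 ≈ -396.62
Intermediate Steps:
s(V) = √7*√V (s(V) = √(V + 6*V) = √(7*V) = √7*√V)
-106*s(2) = -106*√7*√2 = -106*√14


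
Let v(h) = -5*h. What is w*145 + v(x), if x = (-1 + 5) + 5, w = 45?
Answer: 6480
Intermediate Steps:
x = 9 (x = 4 + 5 = 9)
w*145 + v(x) = 45*145 - 5*9 = 6525 - 45 = 6480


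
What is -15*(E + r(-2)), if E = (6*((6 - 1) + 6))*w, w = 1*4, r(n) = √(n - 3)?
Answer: -3960 - 15*I*√5 ≈ -3960.0 - 33.541*I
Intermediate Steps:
r(n) = √(-3 + n)
w = 4
E = 264 (E = (6*((6 - 1) + 6))*4 = (6*(5 + 6))*4 = (6*11)*4 = 66*4 = 264)
-15*(E + r(-2)) = -15*(264 + √(-3 - 2)) = -15*(264 + √(-5)) = -15*(264 + I*√5) = -3960 - 15*I*√5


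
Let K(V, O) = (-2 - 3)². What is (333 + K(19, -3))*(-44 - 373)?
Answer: -149286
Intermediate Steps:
K(V, O) = 25 (K(V, O) = (-5)² = 25)
(333 + K(19, -3))*(-44 - 373) = (333 + 25)*(-44 - 373) = 358*(-417) = -149286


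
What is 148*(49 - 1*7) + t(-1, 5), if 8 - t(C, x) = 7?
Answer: 6217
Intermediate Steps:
t(C, x) = 1 (t(C, x) = 8 - 1*7 = 8 - 7 = 1)
148*(49 - 1*7) + t(-1, 5) = 148*(49 - 1*7) + 1 = 148*(49 - 7) + 1 = 148*42 + 1 = 6216 + 1 = 6217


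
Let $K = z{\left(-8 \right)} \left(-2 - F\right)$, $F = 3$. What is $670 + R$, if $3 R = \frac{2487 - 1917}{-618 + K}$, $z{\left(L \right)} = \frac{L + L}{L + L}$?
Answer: $\frac{417220}{623} \approx 669.7$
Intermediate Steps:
$z{\left(L \right)} = 1$ ($z{\left(L \right)} = \frac{2 L}{2 L} = 2 L \frac{1}{2 L} = 1$)
$K = -5$ ($K = 1 \left(-2 - 3\right) = 1 \left(-5\right) = -5$)
$R = - \frac{190}{623}$ ($R = \frac{\left(2487 - 1917\right) \frac{1}{-618 - 5}}{3} = \frac{570 \frac{1}{-623}}{3} = \frac{570 \left(- \frac{1}{623}\right)}{3} = \frac{1}{3} \left(- \frac{570}{623}\right) = - \frac{190}{623} \approx -0.30498$)
$670 + R = 670 - \frac{190}{623} = \frac{417220}{623}$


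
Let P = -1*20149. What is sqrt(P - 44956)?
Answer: I*sqrt(65105) ≈ 255.16*I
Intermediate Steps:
P = -20149
sqrt(P - 44956) = sqrt(-20149 - 44956) = sqrt(-65105) = I*sqrt(65105)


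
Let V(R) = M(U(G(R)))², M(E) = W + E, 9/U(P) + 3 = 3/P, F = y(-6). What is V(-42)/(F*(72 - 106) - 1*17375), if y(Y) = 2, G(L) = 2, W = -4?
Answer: -100/17443 ≈ -0.0057330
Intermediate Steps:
F = 2
U(P) = 9/(-3 + 3/P)
M(E) = -4 + E
V(R) = 100 (V(R) = (-4 - 3*2/(-1 + 2))² = (-4 - 3*2/1)² = (-4 - 3*2*1)² = (-4 - 6)² = (-10)² = 100)
V(-42)/(F*(72 - 106) - 1*17375) = 100/(2*(72 - 106) - 1*17375) = 100/(2*(-34) - 17375) = 100/(-68 - 17375) = 100/(-17443) = 100*(-1/17443) = -100/17443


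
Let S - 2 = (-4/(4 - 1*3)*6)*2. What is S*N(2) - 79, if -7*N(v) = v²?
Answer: -369/7 ≈ -52.714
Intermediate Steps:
N(v) = -v²/7
S = -46 (S = 2 + (-4/(4 - 1*3)*6)*2 = 2 + (-4/(4 - 3)*6)*2 = 2 + (-4/1*6)*2 = 2 + (-4*1*6)*2 = 2 - 4*6*2 = 2 - 24*2 = 2 - 48 = -46)
S*N(2) - 79 = -(-46)*2²/7 - 79 = -(-46)*4/7 - 79 = -46*(-4/7) - 79 = 184/7 - 79 = -369/7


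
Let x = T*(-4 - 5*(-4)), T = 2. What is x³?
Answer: 32768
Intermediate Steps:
x = 32 (x = 2*(-4 - 5*(-4)) = 2*(-4 + 20) = 2*16 = 32)
x³ = 32³ = 32768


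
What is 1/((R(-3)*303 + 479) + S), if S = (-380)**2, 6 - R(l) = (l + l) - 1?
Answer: 1/148818 ≈ 6.7196e-6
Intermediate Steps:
R(l) = 7 - 2*l (R(l) = 6 - ((l + l) - 1) = 6 - (2*l - 1) = 6 - (-1 + 2*l) = 6 + (1 - 2*l) = 7 - 2*l)
S = 144400
1/((R(-3)*303 + 479) + S) = 1/(((7 - 2*(-3))*303 + 479) + 144400) = 1/(((7 + 6)*303 + 479) + 144400) = 1/((13*303 + 479) + 144400) = 1/((3939 + 479) + 144400) = 1/(4418 + 144400) = 1/148818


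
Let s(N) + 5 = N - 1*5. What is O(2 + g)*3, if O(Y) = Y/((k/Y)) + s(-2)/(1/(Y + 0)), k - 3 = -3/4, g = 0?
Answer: -200/3 ≈ -66.667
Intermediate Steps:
s(N) = -10 + N (s(N) = -5 + (N - 1*5) = -5 + (N - 5) = -5 + (-5 + N) = -10 + N)
k = 9/4 (k = 3 - 3/4 = 9/4 ≈ 2.2500)
O(Y) = -12*Y + 4*Y**2/9 (O(Y) = Y/((9/(4*Y))) + (-10 - 2)/(1/(Y + 0)) = Y*(4*Y/9) - 12*Y = 4*Y**2/9 - 12*Y = -12*Y + 4*Y**2/9)
O(2 + g)*3 = (4*(2 + 0)*(-27 + (2 + 0))/9)*3 = ((4/9)*2*(-27 + 2))*3 = ((4/9)*2*(-25))*3 = -200/9*3 = -200/3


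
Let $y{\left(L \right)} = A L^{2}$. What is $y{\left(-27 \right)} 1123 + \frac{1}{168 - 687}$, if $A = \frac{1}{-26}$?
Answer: $- \frac{424888199}{13494} \approx -31487.0$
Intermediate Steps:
$A = - \frac{1}{26} \approx -0.038462$
$y{\left(L \right)} = - \frac{L^{2}}{26}$
$y{\left(-27 \right)} 1123 + \frac{1}{168 - 687} = - \frac{\left(-27\right)^{2}}{26} \cdot 1123 + \frac{1}{168 - 687} = \left(- \frac{1}{26}\right) 729 \cdot 1123 + \frac{1}{-519} = \left(- \frac{729}{26}\right) 1123 - \frac{1}{519} = - \frac{818667}{26} - \frac{1}{519} = - \frac{424888199}{13494}$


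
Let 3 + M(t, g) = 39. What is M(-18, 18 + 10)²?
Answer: 1296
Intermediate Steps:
M(t, g) = 36 (M(t, g) = -3 + 39 = 36)
M(-18, 18 + 10)² = 36² = 1296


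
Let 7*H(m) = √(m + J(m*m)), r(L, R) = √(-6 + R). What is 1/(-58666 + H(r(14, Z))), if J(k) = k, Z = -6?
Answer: 7/(-410662 + √2*√(-6 + I*√3)) ≈ -1.7046e-5 - 1.4525e-10*I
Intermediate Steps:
H(m) = √(m + m²)/7 (H(m) = √(m + m*m)/7 = √(m + m²)/7)
1/(-58666 + H(r(14, Z))) = 1/(-58666 + √(√(-6 - 6)*(1 + √(-6 - 6)))/7) = 1/(-58666 + √(√(-12)*(1 + √(-12)))/7) = 1/(-58666 + √((2*I*√3)*(1 + 2*I*√3))/7) = 1/(-58666 + √(2*I*√3*(1 + 2*I*√3))/7) = 1/(-58666 + (√2*3^(¼)*√(I*(1 + 2*I*√3)))/7) = 1/(-58666 + √2*3^(¼)*√(I*(1 + 2*I*√3))/7)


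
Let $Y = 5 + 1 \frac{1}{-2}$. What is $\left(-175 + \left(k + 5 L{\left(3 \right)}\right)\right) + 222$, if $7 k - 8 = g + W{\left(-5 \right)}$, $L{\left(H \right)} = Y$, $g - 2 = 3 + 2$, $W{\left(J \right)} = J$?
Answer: $\frac{993}{14} \approx 70.929$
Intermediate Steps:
$g = 7$ ($g = 2 + \left(3 + 2\right) = 2 + 5 = 7$)
$Y = \frac{9}{2}$ ($Y = 5 + 1 \left(- \frac{1}{2}\right) = 5 - \frac{1}{2} = \frac{9}{2} \approx 4.5$)
$L{\left(H \right)} = \frac{9}{2}$
$k = \frac{10}{7}$ ($k = \frac{8}{7} + \frac{7 - 5}{7} = \frac{8}{7} + \frac{1}{7} \cdot 2 = \frac{8}{7} + \frac{2}{7} = \frac{10}{7} \approx 1.4286$)
$\left(-175 + \left(k + 5 L{\left(3 \right)}\right)\right) + 222 = \left(-175 + \left(\frac{10}{7} + 5 \cdot \frac{9}{2}\right)\right) + 222 = \left(-175 + \left(\frac{10}{7} + \frac{45}{2}\right)\right) + 222 = \left(-175 + \frac{335}{14}\right) + 222 = - \frac{2115}{14} + 222 = \frac{993}{14}$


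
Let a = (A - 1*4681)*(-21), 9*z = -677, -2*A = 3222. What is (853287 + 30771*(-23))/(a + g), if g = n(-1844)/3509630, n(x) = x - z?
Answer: 4597566165180/4173609864521 ≈ 1.1016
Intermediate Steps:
A = -1611 (A = -½*3222 = -1611)
z = -677/9 (z = (⅑)*(-677) = -677/9 ≈ -75.222)
n(x) = 677/9 + x (n(x) = x - 1*(-677/9) = x + 677/9 = 677/9 + x)
g = -15919/31586670 (g = (677/9 - 1844)/3509630 = -15919/9*1/3509630 = -15919/31586670 ≈ -0.00050398)
a = 132132 (a = (-1611 - 1*4681)*(-21) = (-1611 - 4681)*(-21) = -6292*(-21) = 132132)
(853287 + 30771*(-23))/(a + g) = (853287 + 30771*(-23))/(132132 - 15919/31586670) = (853287 - 707733)/(4173609864521/31586670) = 145554*(31586670/4173609864521) = 4597566165180/4173609864521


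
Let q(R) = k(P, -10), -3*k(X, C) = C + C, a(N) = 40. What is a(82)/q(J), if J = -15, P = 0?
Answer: 6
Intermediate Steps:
k(X, C) = -2*C/3 (k(X, C) = -(C + C)/3 = -2*C/3)
q(R) = 20/3 (q(R) = -2/3*(-10) = 20/3)
a(82)/q(J) = 40/(20/3) = 40*(3/20) = 6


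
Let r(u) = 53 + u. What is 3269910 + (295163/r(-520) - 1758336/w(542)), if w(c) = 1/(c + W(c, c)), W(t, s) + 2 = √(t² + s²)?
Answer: -441890419673/467 - 953018112*√2 ≈ -2.2940e+9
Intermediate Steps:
W(t, s) = -2 + √(s² + t²) (W(t, s) = -2 + √(t² + s²) = -2 + √(s² + t²))
w(c) = 1/(-2 + c + √2*√(c²)) (w(c) = 1/(c + (-2 + √(c² + c²))) = 1/(c + (-2 + √(2*c²))) = 1/(c + (-2 + √2*√(c²))) = 1/(-2 + c + √2*√(c²)))
3269910 + (295163/r(-520) - 1758336/w(542)) = 3269910 + (295163/(53 - 520) - (949501440 + 953018112*√2)) = 3269910 + (295163/(-467) - (949501440 + 953018112*√2)) = 3269910 + (295163*(-1/467) - (949501440 + 953018112*√2)) = 3269910 + (-295163/467 - (949501440 + 953018112*√2)) = 3269910 + (-295163/467 - 1758336*(540 + 542*√2)) = 3269910 + (-295163/467 + (-949501440 - 953018112*√2)) = 3269910 + (-443417467643/467 - 953018112*√2) = -441890419673/467 - 953018112*√2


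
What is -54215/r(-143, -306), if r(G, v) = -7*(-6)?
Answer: -7745/6 ≈ -1290.8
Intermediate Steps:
r(G, v) = 42
-54215/r(-143, -306) = -54215/42 = -54215*1/42 = -7745/6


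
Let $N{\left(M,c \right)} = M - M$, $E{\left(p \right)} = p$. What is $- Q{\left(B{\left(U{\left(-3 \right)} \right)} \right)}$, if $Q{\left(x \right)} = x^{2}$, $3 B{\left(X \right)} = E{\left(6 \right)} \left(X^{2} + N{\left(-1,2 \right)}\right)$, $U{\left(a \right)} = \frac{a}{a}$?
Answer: $-4$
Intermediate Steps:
$U{\left(a \right)} = 1$
$N{\left(M,c \right)} = 0$
$B{\left(X \right)} = 2 X^{2}$ ($B{\left(X \right)} = \frac{6 \left(X^{2} + 0\right)}{3} = \frac{6 X^{2}}{3} = 2 X^{2}$)
$- Q{\left(B{\left(U{\left(-3 \right)} \right)} \right)} = - \left(2 \cdot 1^{2}\right)^{2} = - \left(2 \cdot 1\right)^{2} = - 2^{2} = \left(-1\right) 4 = -4$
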